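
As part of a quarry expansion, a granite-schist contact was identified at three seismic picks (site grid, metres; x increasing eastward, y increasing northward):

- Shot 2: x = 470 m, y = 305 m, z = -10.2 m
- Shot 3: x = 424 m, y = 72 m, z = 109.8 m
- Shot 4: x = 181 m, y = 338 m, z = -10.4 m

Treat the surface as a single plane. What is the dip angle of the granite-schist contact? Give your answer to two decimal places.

Let the plane be z = a·x + b·y + c.
Shot 3−Shot 2: −46a − 233b = 120;  Shot 4−Shot 2: −289a + 33b = −0.2.
Solving gives a = −0.05684, b = −0.50380.
Gradient magnitude |∇z| = √(a² + b²) = √(0.00323 + 0.25382) = 0.50700.
True dip = arctan(0.50700) = 26.88°, dipping toward N (azimuth ≈ 006°).

26.88°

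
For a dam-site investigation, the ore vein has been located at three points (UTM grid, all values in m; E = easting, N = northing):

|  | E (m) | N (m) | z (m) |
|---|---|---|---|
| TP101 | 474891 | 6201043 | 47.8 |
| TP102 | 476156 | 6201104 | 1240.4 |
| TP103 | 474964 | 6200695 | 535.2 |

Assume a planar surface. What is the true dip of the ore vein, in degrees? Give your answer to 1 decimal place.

57.3°

Two edge vectors: TP101→TP102 = (1265, 61, 1192.6), TP101→TP103 = (73, -348, 487.4).
Normal n = (TP101→TP102) × (TP101→TP103) = (444756.2, -529501.2, -444673).
So ∂z/∂E = −n_x/n_z = 1.00019 and ∂z/∂N = −n_y/n_z = −1.19077.
Gradient magnitude |∇z| = √(a² + b²) = √(1.00037 + 1.41792) = 1.55509.
True dip = arctan(1.55509) = 57.3°, dipping toward NW (azimuth ≈ 320°).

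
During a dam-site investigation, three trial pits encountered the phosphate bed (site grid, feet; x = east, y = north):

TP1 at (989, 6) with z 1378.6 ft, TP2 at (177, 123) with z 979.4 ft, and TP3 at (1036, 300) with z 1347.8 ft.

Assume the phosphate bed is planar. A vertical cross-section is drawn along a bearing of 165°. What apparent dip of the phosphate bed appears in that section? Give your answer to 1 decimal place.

Let the plane be z = a·x + b·y + c.
TP2−TP1: −812a + 117b = −399.2;  TP3−TP1: 47a + 294b = −30.8.
Solving gives a = 0.46580, b = −0.17923.
Unit vector along 165° is (sin 165°, cos 165°) = (0.2588, -0.9659).
Slope in that direction = a·(0.2588) + b·(-0.9659) = 0.29368.
Apparent dip = arctan|0.29368| = 16.4° (true dip is 26.5°, so apparent ≤ true as expected).

16.4°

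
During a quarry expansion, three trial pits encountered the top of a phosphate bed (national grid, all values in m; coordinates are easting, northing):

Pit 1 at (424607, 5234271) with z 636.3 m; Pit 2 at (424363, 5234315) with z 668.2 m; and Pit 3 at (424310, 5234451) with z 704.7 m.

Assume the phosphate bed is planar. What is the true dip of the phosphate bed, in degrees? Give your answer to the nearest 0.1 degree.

14.0°

Let the plane be z = a·easting + b·northing + c.
Pit 2−Pit 1: −244a + 44b = 31.9;  Pit 3−Pit 1: −297a + 180b = 68.4.
Solving gives a = −0.08856, b = 0.23387.
Gradient magnitude |∇z| = √(a² + b²) = √(0.00784 + 0.05469) = 0.25008.
True dip = arctan(0.25008) = 14.0°, dipping toward SSE (azimuth ≈ 159°).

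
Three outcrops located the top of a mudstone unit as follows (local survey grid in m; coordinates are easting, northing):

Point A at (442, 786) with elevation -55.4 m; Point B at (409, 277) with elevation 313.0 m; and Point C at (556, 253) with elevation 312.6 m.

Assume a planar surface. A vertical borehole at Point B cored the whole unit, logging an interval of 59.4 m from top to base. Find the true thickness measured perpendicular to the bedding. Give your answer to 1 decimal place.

Two edge vectors: Point A→Point B = (-33, -509, 368.4), Point A→Point C = (114, -533, 368).
Normal n = (Point A→Point B) × (Point A→Point C) = (9045.2, 54141.6, 75615).
So ∂z/∂easting = −n_x/n_z = −0.11962 and ∂z/∂northing = −n_y/n_z = −0.71602.
|∇z| = √(a²+b²) = 0.72594, so dip δ = arctan(0.72594) = 35.98°.
True thickness = vertical thickness × cos δ = 59.4 × cos 35.98° = 48.1 m.

48.1 m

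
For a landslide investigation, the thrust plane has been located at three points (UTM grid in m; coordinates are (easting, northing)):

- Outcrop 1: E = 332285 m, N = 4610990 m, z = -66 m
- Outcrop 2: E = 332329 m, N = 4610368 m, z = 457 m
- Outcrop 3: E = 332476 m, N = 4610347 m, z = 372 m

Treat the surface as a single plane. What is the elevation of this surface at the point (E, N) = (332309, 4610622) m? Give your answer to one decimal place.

Two edge vectors: Outcrop 1→Outcrop 2 = (44, -622, 523), Outcrop 1→Outcrop 3 = (191, -643, 438).
Normal n = (Outcrop 1→Outcrop 2) × (Outcrop 1→Outcrop 3) = (63853, 80621, 90510).
So ∂z/∂E = −n_x/n_z = −0.705480057 and ∂z/∂N = −n_y/n_z = −0.890741355.
Intercept c from Outcrop 1: -66 + 234420.44 + 4107199.48 = 4341553.92.
At (332309, 4610622): z = −234437.4 − 4106871.7 + 4341553.92 = 244.9 m.

244.9 m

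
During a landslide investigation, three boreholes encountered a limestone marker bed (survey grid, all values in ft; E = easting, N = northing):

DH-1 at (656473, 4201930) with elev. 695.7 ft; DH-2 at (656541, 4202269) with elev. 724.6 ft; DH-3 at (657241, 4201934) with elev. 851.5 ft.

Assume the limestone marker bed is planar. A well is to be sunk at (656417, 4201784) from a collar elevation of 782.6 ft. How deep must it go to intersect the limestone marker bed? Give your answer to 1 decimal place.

Two edge vectors: DH-1→DH-2 = (68, 339, 28.9), DH-1→DH-3 = (768, 4, 155.8).
Normal n = (DH-1→DH-2) × (DH-1→DH-3) = (52700.6, 11600.8, -260080).
So ∂z/∂E = −n_x/n_z = 0.202632267 and ∂z/∂N = −n_y/n_z = 0.044604737.
Intercept c from DH-1: 695.7 − 133022.61 − 187425.98 = −319752.89.
At (656417, 4201784): z_contact = 133011.26 + 187419.47 − 319752.89 = 677.84 ft.
Depth below ground = 782.6 − 677.84 = 104.8 ft.

104.8 ft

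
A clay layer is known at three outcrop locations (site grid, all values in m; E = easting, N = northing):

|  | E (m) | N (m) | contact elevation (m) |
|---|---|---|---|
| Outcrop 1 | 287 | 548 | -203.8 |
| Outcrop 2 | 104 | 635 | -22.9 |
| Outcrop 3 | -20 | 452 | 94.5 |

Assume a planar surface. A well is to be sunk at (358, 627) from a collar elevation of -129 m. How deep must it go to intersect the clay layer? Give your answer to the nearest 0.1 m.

142.6 m

Let the plane be z = a·E + b·N + c.
Outcrop 2−Outcrop 1: −183a + 87b = 180.9;  Outcrop 3−Outcrop 1: −307a − 96b = 298.3.
Solving gives a = −0.97835, b = 0.02140.
Then c = -203.8 − a·287 − b·548 = 65.26.
At (358, 627): z_contact = −350.25 + 13.42 + 65.26 = -271.57 m.
Depth below ground = -129 − (-271.57) = 142.6 m.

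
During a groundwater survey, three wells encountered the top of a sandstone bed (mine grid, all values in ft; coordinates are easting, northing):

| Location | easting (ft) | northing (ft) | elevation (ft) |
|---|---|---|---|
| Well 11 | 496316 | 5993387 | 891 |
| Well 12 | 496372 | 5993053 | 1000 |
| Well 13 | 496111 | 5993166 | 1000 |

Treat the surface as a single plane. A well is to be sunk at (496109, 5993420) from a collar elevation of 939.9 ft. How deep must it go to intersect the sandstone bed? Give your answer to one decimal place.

Two edge vectors: Well 11→Well 12 = (56, -334, 109), Well 11→Well 13 = (-205, -221, 109).
Normal n = (Well 11→Well 12) × (Well 11→Well 13) = (-12317, -28449, -80846).
So ∂z/∂easting = −n_x/n_z = −0.152351384 and ∂z/∂northing = −n_y/n_z = −0.351891250.
Intercept c from Well 11: 891 + 75614.43 + 2109020.44 = 2185525.87.
At (496109, 5993420): z_contact = −75582.89 − 2109032.06 + 2185525.87 = 910.92 ft.
Depth below ground = 939.9 − 910.92 = 29.0 ft.

29.0 ft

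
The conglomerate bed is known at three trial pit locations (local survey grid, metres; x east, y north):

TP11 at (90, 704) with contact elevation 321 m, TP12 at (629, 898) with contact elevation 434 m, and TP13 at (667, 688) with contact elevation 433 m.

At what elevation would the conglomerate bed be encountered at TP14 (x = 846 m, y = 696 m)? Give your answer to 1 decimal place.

Two edge vectors: TP11→TP12 = (539, 194, 113), TP11→TP13 = (577, -16, 112).
Normal n = (TP11→TP12) × (TP11→TP13) = (23536, 4833, -120562).
So ∂z/∂x = −n_x/n_z = 0.19522 and ∂z/∂y = −n_y/n_z = 0.04009.
Intercept c from TP11: 321 − 17.57 − 28.22 = 275.21.
At (846, 696): z = 165.2 + 27.9 + 275.21 = 468.3 m.

468.3 m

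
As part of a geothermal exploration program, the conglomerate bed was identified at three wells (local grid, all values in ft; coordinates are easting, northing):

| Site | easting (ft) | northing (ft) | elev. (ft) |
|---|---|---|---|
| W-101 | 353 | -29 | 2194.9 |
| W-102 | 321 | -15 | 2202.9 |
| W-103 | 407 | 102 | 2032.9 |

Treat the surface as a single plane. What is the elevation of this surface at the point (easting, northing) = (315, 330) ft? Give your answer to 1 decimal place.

Two edge vectors: W-101→W-102 = (-32, 14, 8), W-101→W-103 = (54, 131, -162).
Normal n = (W-101→W-102) × (W-101→W-103) = (-3316, -4752, -4948).
So ∂z/∂easting = −n_x/n_z = −0.67017 and ∂z/∂northing = −n_y/n_z = −0.96039.
Intercept c from W-101: 2194.9 + 236.57 − 27.85 = 2403.62.
At (315, 330): z = −211.1 − 316.9 + 2403.62 = 1875.6 ft.

1875.6 ft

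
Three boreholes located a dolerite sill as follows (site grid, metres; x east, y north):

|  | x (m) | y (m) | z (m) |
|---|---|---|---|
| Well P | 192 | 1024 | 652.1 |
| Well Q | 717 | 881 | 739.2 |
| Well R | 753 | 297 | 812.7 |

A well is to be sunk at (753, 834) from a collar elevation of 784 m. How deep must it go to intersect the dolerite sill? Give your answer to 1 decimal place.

34.5 m

Two edge vectors: Well P→Well Q = (525, -143, 87.1), Well P→Well R = (561, -727, 160.6).
Normal n = (Well P→Well Q) × (Well P→Well R) = (40355.9, -35451.9, -301452).
So ∂z/∂x = −n_x/n_z = 0.133872 and ∂z/∂y = −n_y/n_z = −0.117604.
Intercept c from Well P: 652.1 − 25.70 + 120.43 = 746.82.
At (753, 834): z_contact = 100.81 − 98.08 + 746.82 = 749.55 m.
Depth below ground = 784 − 749.55 = 34.5 m.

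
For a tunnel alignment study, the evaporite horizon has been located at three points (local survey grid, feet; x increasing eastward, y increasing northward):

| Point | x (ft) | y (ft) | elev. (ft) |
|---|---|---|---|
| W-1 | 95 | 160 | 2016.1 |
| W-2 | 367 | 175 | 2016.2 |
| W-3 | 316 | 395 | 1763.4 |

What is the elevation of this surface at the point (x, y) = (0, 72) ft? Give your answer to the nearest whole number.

2110 ft

Let the plane be z = a·x + b·y + c.
W-2−W-1: 272a + 15b = 0.1;  W-3−W-1: 221a + 235b = −252.7.
Solving gives a = 0.06293, b = −1.13450.
Then c = 2016.1 − a·95 − b·160 = 2191.64.
At (0, 72): z = 0.0 − 81.7 + 2191.64 = 2110.0 ft.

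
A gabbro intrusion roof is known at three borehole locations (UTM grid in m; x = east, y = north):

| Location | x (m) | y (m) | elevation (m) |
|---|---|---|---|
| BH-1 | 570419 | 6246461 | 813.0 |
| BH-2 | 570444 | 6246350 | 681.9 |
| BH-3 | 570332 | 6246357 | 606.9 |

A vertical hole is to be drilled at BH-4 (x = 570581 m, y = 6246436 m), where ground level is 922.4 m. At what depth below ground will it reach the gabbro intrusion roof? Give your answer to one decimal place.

21.0 m

Two edge vectors: BH-1→BH-2 = (25, -111, -131.1), BH-1→BH-3 = (-87, -104, -206.1).
Normal n = (BH-1→BH-2) × (BH-1→BH-3) = (9242.7, 16558.2, -12257).
So ∂z/∂x = −n_x/n_z = 0.754075222 and ∂z/∂y = −n_y/n_z = 1.350917843.
Intercept c from BH-1: 813 − 430138.83 − 8438455.62 = −8867781.45.
At (570581, 6246436): z_contact = 430260.99 + 8438421.85 − 8867781.45 = 901.39 m.
Depth below ground = 922.4 − 901.39 = 21.0 m.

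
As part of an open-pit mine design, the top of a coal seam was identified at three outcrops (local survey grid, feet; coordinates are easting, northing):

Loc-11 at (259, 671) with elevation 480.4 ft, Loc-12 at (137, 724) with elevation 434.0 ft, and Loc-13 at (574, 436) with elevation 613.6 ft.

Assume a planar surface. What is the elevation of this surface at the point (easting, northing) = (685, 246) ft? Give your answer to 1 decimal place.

675.2 ft

Two edge vectors: Loc-11→Loc-12 = (-122, 53, -46.4), Loc-11→Loc-13 = (315, -235, 133.2).
Normal n = (Loc-11→Loc-12) × (Loc-11→Loc-13) = (-3844.4, 1634.4, 11975).
So ∂z/∂easting = −n_x/n_z = 0.32104 and ∂z/∂northing = −n_y/n_z = −0.13648.
Intercept c from Loc-11: 480.4 − 83.15 + 91.58 = 488.83.
At (685, 246): z = 219.9 − 33.6 + 488.83 = 675.2 ft.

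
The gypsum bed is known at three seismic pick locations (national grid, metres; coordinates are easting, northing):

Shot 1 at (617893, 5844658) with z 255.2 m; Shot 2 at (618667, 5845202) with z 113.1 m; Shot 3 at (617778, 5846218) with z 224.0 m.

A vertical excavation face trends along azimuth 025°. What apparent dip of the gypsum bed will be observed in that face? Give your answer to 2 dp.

5.54°

Two edge vectors: Shot 1→Shot 2 = (774, 544, -142.1), Shot 1→Shot 3 = (-115, 1560, -31.2).
Normal n = (Shot 1→Shot 2) × (Shot 1→Shot 3) = (204703.2, 40490.3, 1270000).
So ∂z/∂easting = −n_x/n_z = −0.16118 and ∂z/∂northing = −n_y/n_z = −0.03188.
Unit vector along 025° is (sin 25°, cos 25°) = (0.4226, 0.9063).
Slope in that direction = a·(0.4226) + b·(0.9063) = −0.09701.
Apparent dip = arctan|0.09701| = 5.54° (true dip is 9.3°, so apparent ≤ true as expected).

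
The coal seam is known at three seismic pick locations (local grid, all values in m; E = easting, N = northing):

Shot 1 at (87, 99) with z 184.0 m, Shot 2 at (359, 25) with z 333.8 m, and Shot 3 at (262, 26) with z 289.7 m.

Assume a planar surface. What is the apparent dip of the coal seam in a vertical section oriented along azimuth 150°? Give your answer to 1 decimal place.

28.5°

Let the plane be z = a·E + b·N + c.
Shot 2−Shot 1: 272a − 74b = 149.8;  Shot 3−Shot 1: 175a − 73b = 105.7.
Solving gives a = 0.45085, b = −0.36713.
Unit vector along 150° is (sin 150°, cos 150°) = (0.5000, -0.8660).
Slope in that direction = a·(0.5000) + b·(-0.8660) = 0.54337.
Apparent dip = arctan|0.54337| = 28.5° (true dip is 30.2°, so apparent ≤ true as expected).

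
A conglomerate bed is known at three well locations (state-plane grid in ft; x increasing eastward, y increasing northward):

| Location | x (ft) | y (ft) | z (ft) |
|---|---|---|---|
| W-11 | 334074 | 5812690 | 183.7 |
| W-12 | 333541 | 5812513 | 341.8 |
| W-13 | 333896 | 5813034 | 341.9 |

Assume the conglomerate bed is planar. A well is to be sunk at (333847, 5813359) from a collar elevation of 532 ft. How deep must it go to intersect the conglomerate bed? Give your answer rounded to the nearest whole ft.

Let the plane be z = a·x + b·y + c.
W-12−W-11: −533a − 177b = 158.1;  W-13−W-11: −178a + 344b = 158.2.
Solving gives a = −0.38345233, b = 0.26146944.
Then c = 183.7 − a·334074 − b·5812690 = −1391555.62.
At (333847, 5813359): z_contact = −128014.4 + 1520015.7 − 1391555.62 = 445.7 ft.
Depth below ground = 532 − 445.7 = 86 ft.

86 ft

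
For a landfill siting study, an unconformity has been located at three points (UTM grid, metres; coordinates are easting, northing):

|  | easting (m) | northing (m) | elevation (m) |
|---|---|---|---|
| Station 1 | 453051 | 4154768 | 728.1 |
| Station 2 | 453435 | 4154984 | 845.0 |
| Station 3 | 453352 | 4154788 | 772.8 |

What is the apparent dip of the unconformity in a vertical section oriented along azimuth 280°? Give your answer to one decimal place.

Let the plane be z = a·easting + b·northing + c.
Station 2−Station 1: 384a + 216b = 116.9;  Station 3−Station 1: 301a + 20b = 44.7.
Solving gives a = 0.12762, b = 0.31432.
Unit vector along 280° is (sin 280°, cos 280°) = (-0.9848, 0.1736).
Slope in that direction = a·(-0.9848) + b·(0.1736) = −0.07110.
Apparent dip = arctan|0.07110| = 4.1° (true dip is 18.7°, so apparent ≤ true as expected).

4.1°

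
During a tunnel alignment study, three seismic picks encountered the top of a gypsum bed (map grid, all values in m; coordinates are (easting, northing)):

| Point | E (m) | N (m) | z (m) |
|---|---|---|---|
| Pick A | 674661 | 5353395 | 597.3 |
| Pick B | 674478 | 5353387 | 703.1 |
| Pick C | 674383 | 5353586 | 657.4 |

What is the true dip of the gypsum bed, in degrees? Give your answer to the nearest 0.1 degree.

Let the plane be z = a·E + b·N + c.
Pick B−Pick A: −183a − 8b = 105.8;  Pick C−Pick A: −278a + 191b = 60.1.
Solving gives a = −0.55649, b = −0.49531.
Gradient magnitude |∇z| = √(a² + b²) = √(0.30968 + 0.24533) = 0.74499.
True dip = arctan(0.74499) = 36.7°, dipping toward NE (azimuth ≈ 048°).

36.7°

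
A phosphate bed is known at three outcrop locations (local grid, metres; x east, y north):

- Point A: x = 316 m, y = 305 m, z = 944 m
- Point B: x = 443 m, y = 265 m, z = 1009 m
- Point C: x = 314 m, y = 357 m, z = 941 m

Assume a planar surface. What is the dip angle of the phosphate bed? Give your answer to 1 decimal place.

Two edge vectors: Point A→Point B = (127, -40, 65), Point A→Point C = (-2, 52, -3).
Normal n = (Point A→Point B) × (Point A→Point C) = (-3260, 251, 6524).
So ∂z/∂x = −n_x/n_z = 0.49969 and ∂z/∂y = −n_y/n_z = −0.03847.
Gradient magnitude |∇z| = √(a² + b²) = √(0.24969 + 0.00148) = 0.50117.
True dip = arctan(0.50117) = 26.6°, dipping toward W (azimuth ≈ 274°).

26.6°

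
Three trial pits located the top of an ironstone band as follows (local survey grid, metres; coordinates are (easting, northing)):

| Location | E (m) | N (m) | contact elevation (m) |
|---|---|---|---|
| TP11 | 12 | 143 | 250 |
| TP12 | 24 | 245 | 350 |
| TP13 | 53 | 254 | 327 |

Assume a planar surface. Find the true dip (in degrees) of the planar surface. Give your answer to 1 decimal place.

57.9°

Two edge vectors: TP11→TP12 = (12, 102, 100), TP11→TP13 = (41, 111, 77).
Normal n = (TP11→TP12) × (TP11→TP13) = (-3246, 3176, -2850).
So ∂z/∂E = −n_x/n_z = −1.13895 and ∂z/∂N = −n_y/n_z = 1.11439.
Gradient magnitude |∇z| = √(a² + b²) = √(1.29720 + 1.24186) = 1.59344.
True dip = arctan(1.59344) = 57.9°, dipping toward SE (azimuth ≈ 134°).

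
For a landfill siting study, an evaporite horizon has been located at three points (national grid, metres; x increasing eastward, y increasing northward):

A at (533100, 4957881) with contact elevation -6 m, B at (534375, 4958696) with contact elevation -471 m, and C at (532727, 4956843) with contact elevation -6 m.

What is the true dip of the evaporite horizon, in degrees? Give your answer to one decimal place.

Two edge vectors: A→B = (1275, 815, -465), A→C = (-373, -1038, 0).
Normal n = (A→B) × (A→C) = (-482670, 173445, -1019455).
So ∂z/∂x = −n_x/n_z = −0.47346 and ∂z/∂y = −n_y/n_z = 0.17014.
Gradient magnitude |∇z| = √(a² + b²) = √(0.22416 + 0.02895) = 0.50310.
True dip = arctan(0.50310) = 26.7°, dipping toward ESE (azimuth ≈ 110°).

26.7°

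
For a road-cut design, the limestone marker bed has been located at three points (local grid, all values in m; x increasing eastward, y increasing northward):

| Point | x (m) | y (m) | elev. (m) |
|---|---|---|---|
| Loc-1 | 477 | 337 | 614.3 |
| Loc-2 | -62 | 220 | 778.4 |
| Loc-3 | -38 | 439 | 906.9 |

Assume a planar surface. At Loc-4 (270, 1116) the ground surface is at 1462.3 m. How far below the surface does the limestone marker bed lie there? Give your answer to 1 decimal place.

Let the plane be z = a·x + b·y + c.
Loc-2−Loc-1: −539a − 117b = 164.1;  Loc-3−Loc-1: −515a + 102b = 292.6.
Solving gives a = −0.442342, b = 0.635234.
Then c = 614.3 − a·477 − b·337 = 611.22.
At (270, 1116): z_contact = −119.43 + 708.92 + 611.22 = 1200.71 m.
Depth below ground = 1462.3 − 1200.71 = 261.6 m.

261.6 m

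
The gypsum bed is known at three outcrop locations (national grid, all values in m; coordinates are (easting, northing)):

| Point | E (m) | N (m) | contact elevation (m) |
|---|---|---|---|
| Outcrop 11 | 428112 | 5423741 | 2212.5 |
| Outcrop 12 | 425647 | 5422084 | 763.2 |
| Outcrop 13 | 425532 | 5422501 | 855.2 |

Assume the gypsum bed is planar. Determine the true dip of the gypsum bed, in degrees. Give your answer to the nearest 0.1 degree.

Let the plane be z = a·E + b·N + c.
Outcrop 12−Outcrop 11: −2465a − 1657b = −1449.3;  Outcrop 13−Outcrop 11: −2580a − 1240b = −1357.3.
Solving gives a = 0.37089, b = 0.32291.
Gradient magnitude |∇z| = √(a² + b²) = √(0.13756 + 0.10427) = 0.49176.
True dip = arctan(0.49176) = 26.2°, dipping toward SW (azimuth ≈ 229°).

26.2°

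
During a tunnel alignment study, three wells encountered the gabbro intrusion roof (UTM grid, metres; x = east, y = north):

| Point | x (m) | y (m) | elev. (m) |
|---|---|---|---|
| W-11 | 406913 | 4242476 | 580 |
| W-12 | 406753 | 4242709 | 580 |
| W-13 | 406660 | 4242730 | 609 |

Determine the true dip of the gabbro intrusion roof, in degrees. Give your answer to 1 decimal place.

Let the plane be z = a·x + b·y + c.
W-12−W-11: −160a + 233b = 0;  W-13−W-11: −253a + 254b = 29.
Solving gives a = −0.36905, b = −0.25343.
Gradient magnitude |∇z| = √(a² + b²) = √(0.13620 + 0.06423) = 0.44769.
True dip = arctan(0.44769) = 24.1°, dipping toward NE (azimuth ≈ 056°).

24.1°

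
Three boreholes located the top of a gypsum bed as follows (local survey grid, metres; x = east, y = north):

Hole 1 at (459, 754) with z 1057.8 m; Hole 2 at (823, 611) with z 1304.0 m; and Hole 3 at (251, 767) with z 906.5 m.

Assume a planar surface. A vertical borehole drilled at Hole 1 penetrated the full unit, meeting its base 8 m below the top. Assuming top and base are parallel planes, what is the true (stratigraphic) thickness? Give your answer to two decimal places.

6.39 m

Two edge vectors: Hole 1→Hole 2 = (364, -143, 246.2), Hole 1→Hole 3 = (-208, 13, -151.3).
Normal n = (Hole 1→Hole 2) × (Hole 1→Hole 3) = (18435.3, 3863.6, -25012).
So ∂z/∂x = −n_x/n_z = 0.73706 and ∂z/∂y = −n_y/n_z = 0.15447.
|∇z| = √(a²+b²) = 0.75307, so dip δ = arctan(0.75307) = 36.98°.
True thickness = vertical thickness × cos δ = 8 × cos 36.98° = 6.39 m.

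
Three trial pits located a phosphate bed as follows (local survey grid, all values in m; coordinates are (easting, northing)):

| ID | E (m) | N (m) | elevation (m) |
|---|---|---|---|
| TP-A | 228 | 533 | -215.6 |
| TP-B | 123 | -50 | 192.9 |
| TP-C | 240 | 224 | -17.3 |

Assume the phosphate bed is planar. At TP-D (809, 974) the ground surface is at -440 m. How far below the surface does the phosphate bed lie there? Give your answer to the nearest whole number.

Two edge vectors: TP-A→TP-B = (-105, -583, 408.5), TP-A→TP-C = (12, -309, 198.3).
Normal n = (TP-A→TP-B) × (TP-A→TP-C) = (10617.6, 25723.5, 39441).
So ∂z/∂E = −n_x/n_z = −0.26920 and ∂z/∂N = −n_y/n_z = −0.65220.
Intercept c from TP-A: -215.6 + 61.38 + 347.62 = 193.40.
At (809, 974): z_contact = −217.8 − 635.2 + 193.40 = -659.6 m.
Depth below ground = -440 − (-659.6) = 220 m.

220 m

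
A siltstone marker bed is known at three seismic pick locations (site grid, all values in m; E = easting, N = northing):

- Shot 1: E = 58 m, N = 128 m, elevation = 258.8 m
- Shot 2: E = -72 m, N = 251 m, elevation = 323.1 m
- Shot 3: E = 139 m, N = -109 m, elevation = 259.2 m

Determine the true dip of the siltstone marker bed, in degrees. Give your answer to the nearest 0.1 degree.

Two edge vectors: Shot 1→Shot 2 = (-130, 123, 64.3), Shot 1→Shot 3 = (81, -237, 0.4).
Normal n = (Shot 1→Shot 2) × (Shot 1→Shot 3) = (15288.3, 5260.3, 20847).
So ∂z/∂E = −n_x/n_z = −0.73336 and ∂z/∂N = −n_y/n_z = −0.25233.
Gradient magnitude |∇z| = √(a² + b²) = √(0.53781 + 0.06367) = 0.77555.
True dip = arctan(0.77555) = 37.8°, dipping toward ENE (azimuth ≈ 071°).

37.8°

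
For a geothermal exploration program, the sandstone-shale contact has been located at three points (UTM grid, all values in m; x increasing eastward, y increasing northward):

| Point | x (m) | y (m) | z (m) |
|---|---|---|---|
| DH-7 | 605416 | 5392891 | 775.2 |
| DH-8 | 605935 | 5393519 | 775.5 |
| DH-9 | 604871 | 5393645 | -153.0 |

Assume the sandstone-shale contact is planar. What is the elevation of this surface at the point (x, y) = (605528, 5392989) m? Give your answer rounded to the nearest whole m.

Let the plane be z = a·x + b·y + c.
DH-8−DH-7: 519a + 628b = 0.3;  DH-9−DH-7: −545a + 754b = −928.2.
Solving gives a = 0.79491130, b = −0.65646332.
Then c = 775.2 − a·605416 − b·5392891 = 3059758.30.
At (605528, 5392989): z = 481341.0 − 3540299.5 + 3059758.30 = 799.9 m.

800 m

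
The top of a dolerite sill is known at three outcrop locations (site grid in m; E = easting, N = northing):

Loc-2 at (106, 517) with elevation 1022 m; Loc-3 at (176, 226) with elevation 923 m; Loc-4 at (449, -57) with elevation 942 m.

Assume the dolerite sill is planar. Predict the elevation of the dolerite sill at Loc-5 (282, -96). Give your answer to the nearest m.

Two edge vectors: Loc-2→Loc-3 = (70, -291, -99), Loc-2→Loc-4 = (343, -574, -80).
Normal n = (Loc-2→Loc-3) × (Loc-2→Loc-4) = (-33546, -28357, 59633).
So ∂z/∂E = −n_x/n_z = 0.56254 and ∂z/∂N = −n_y/n_z = 0.47553.
Intercept c from Loc-2: 1022 − 59.63 − 245.85 = 716.52.
At (282, -96): z = 158.6 − 45.7 + 716.52 = 829.5 m.

830 m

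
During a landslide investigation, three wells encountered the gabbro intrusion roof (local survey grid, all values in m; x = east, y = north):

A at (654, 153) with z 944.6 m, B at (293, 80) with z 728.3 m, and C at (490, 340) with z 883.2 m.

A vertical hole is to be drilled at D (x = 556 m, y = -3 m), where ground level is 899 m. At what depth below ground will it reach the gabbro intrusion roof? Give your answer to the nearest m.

36 m

Let the plane be z = a·x + b·y + c.
B−A: −361a − 73b = −216.3;  C−A: −164a + 187b = −61.4.
Solving gives a = 0.56531, b = 0.16744.
Then c = 944.6 − a·654 − b·153 = 549.27.
At (556, -3): z_contact = 314.3 − 0.5 + 549.27 = 863.1 m.
Depth below ground = 899 − 863.1 = 36 m.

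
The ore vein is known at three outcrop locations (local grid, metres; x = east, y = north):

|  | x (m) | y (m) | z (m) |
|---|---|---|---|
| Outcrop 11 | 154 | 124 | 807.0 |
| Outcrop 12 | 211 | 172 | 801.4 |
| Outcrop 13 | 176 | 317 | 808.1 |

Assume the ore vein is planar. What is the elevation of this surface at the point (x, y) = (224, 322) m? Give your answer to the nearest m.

803 m

Two edge vectors: Outcrop 11→Outcrop 12 = (57, 48, -5.6), Outcrop 11→Outcrop 13 = (22, 193, 1.1).
Normal n = (Outcrop 11→Outcrop 12) × (Outcrop 11→Outcrop 13) = (1133.6, -185.9, 9945).
So ∂z/∂x = −n_x/n_z = −0.11399 and ∂z/∂y = −n_y/n_z = 0.01869.
Intercept c from Outcrop 11: 807 + 17.55 − 2.32 = 822.24.
At (224, 322): z = −25.5 + 6.0 + 822.24 = 802.7 m.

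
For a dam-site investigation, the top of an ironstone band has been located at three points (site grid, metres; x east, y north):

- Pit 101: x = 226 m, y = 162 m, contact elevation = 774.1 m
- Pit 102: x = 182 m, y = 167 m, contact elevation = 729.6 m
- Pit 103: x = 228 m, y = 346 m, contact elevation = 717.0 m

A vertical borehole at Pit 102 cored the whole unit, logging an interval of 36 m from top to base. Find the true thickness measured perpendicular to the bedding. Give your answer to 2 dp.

Two edge vectors: Pit 101→Pit 102 = (-44, 5, -44.5), Pit 101→Pit 103 = (2, 184, -57.1).
Normal n = (Pit 101→Pit 102) × (Pit 101→Pit 103) = (7902.5, -2601.4, -8106).
So ∂z/∂x = −n_x/n_z = 0.97490 and ∂z/∂y = −n_y/n_z = −0.32092.
|∇z| = √(a²+b²) = 1.02636, so dip δ = arctan(1.02636) = 45.75°.
True thickness = vertical thickness × cos δ = 36 × cos 45.75° = 25.12 m.

25.12 m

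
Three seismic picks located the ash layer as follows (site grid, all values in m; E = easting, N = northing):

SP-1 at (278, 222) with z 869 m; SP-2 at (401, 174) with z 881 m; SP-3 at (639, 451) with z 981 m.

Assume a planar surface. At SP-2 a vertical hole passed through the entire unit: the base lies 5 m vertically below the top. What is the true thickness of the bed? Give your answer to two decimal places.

Let the plane be z = a·E + b·N + c.
SP-2−SP-1: 123a − 48b = 12;  SP-3−SP-1: 361a + 229b = 112.
Solving gives a = 0.17857, b = 0.20758.
|∇z| = √(a²+b²) = 0.27382, so dip δ = arctan(0.27382) = 15.31°.
True thickness = vertical thickness × cos δ = 5 × cos 15.31° = 4.82 m.

4.82 m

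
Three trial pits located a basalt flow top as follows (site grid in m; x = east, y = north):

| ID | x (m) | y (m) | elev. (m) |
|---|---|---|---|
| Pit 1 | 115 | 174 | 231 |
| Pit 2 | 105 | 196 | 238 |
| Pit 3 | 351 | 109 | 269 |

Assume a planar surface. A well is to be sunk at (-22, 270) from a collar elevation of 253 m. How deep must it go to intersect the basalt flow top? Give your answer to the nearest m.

Let the plane be z = a·x + b·y + c.
Pit 2−Pit 1: −10a + 22b = 7;  Pit 3−Pit 1: 236a − 65b = 38.
Solving gives a = 0.28424, b = 0.44738.
Then c = 231 − a·115 − b·174 = 120.47.
At (-22, 270): z_contact = −6.3 + 120.8 + 120.47 = 235.0 m.
Depth below ground = 253 − 235.0 = 18 m.

18 m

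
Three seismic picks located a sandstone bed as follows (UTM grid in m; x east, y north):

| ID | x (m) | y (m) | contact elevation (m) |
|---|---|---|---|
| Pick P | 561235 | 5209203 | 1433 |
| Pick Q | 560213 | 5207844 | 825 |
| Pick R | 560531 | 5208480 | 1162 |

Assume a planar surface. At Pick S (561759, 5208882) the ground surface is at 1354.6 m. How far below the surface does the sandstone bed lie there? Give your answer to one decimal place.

315.7 m

Two edge vectors: Pick P→Pick Q = (-1022, -1359, -608), Pick P→Pick R = (-704, -723, -271).
Normal n = (Pick P→Pick Q) × (Pick P→Pick R) = (-71295, 151070, -217830).
So ∂z/∂x = −n_x/n_z = −0.327296516 and ∂z/∂y = −n_y/n_z = 0.693522472.
Intercept c from Pick P: 1433 + 183690.26 − 3612699.34 = −3427576.08.
At (561759, 5208882): z_contact = −183861.76 + 3612476.72 − 3427576.08 = 1038.88 m.
Depth below ground = 1354.6 − 1038.88 = 315.7 m.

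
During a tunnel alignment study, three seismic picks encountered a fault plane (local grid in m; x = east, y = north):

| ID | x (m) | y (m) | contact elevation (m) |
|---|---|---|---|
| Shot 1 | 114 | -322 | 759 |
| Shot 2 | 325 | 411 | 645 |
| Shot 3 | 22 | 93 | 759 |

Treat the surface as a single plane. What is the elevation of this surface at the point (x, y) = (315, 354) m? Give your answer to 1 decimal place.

651.9 m

Let the plane be z = a·x + b·y + c.
Shot 2−Shot 1: 211a + 733b = −114;  Shot 3−Shot 1: −92a + 415b = 0.
Solving gives a = −0.30522, b = −0.06766.
Then c = 759 − a·114 − b·-322 = 772.01.
At (315, 354): z = −96.1 − 24.0 + 772.01 = 651.9 m.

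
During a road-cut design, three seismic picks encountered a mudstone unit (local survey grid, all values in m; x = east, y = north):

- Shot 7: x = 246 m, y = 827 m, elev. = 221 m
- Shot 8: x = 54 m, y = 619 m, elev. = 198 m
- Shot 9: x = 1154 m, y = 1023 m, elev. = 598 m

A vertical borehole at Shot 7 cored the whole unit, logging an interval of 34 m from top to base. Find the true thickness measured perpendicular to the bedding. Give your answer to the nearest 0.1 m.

29.2 m

Let the plane be z = a·x + b·y + c.
Shot 8−Shot 7: −192a − 208b = −23;  Shot 9−Shot 7: 908a + 196b = 377.
Solving gives a = 0.48871, b = −0.34054.
|∇z| = √(a²+b²) = 0.59565, so dip δ = arctan(0.59565) = 30.78°.
True thickness = vertical thickness × cos δ = 34 × cos 30.78° = 29.2 m.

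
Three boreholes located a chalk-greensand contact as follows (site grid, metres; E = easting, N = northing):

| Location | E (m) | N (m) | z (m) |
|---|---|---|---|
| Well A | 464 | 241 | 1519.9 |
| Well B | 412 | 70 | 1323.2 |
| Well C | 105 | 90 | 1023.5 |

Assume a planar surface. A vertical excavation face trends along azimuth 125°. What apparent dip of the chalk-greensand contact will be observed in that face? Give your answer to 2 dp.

Two edge vectors: Well A→Well B = (-52, -171, -196.7), Well A→Well C = (-359, -151, -496.4).
Normal n = (Well A→Well B) × (Well A→Well C) = (55182.7, 44802.5, -53537).
So ∂z/∂E = −n_x/n_z = 1.03074 and ∂z/∂N = −n_y/n_z = 0.83685.
Unit vector along 125° is (sin 125°, cos 125°) = (0.8192, -0.5736).
Slope in that direction = a·(0.8192) + b·(-0.5736) = 0.36433.
Apparent dip = arctan|0.36433| = 20.02° (true dip is 53.0°, so apparent ≤ true as expected).

20.02°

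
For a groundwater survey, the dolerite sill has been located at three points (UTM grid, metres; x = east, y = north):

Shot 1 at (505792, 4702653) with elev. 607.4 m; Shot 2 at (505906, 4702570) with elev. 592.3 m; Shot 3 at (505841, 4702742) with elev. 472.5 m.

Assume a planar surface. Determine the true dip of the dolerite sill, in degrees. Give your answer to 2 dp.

Two edge vectors: Shot 1→Shot 2 = (114, -83, -15.1), Shot 1→Shot 3 = (49, 89, -134.9).
Normal n = (Shot 1→Shot 2) × (Shot 1→Shot 3) = (12540.6, 14638.7, 14213).
So ∂z/∂x = −n_x/n_z = −0.88233 and ∂z/∂y = −n_y/n_z = −1.02995.
Gradient magnitude |∇z| = √(a² + b²) = √(0.77851 + 1.06080) = 1.35621.
True dip = arctan(1.35621) = 53.60°, dipping toward NE (azimuth ≈ 041°).

53.60°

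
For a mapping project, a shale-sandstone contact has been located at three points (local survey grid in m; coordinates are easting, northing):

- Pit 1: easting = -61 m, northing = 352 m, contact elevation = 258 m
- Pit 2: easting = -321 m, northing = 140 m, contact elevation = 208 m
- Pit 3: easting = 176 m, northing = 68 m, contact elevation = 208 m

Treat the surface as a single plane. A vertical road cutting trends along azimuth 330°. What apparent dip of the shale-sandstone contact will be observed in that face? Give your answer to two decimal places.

9.03°

Two edge vectors: Pit 1→Pit 2 = (-260, -212, -50), Pit 1→Pit 3 = (237, -284, -50).
Normal n = (Pit 1→Pit 2) × (Pit 1→Pit 3) = (-3600, -24850, 124084).
So ∂z/∂easting = −n_x/n_z = 0.02901 and ∂z/∂northing = −n_y/n_z = 0.20027.
Unit vector along 330° is (sin 330°, cos 330°) = (-0.5000, 0.8660).
Slope in that direction = a·(-0.5000) + b·(0.8660) = 0.15893.
Apparent dip = arctan|0.15893| = 9.03° (true dip is 11.4°, so apparent ≤ true as expected).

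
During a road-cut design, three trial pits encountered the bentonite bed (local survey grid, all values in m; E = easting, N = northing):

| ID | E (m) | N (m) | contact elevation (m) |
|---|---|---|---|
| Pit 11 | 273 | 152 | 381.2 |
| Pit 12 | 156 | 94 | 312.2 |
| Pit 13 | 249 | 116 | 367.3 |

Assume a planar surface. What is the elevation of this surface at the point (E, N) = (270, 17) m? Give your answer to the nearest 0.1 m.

Two edge vectors: Pit 11→Pit 12 = (-117, -58, -69), Pit 11→Pit 13 = (-24, -36, -13.9).
Normal n = (Pit 11→Pit 12) × (Pit 11→Pit 13) = (-1677.8, 29.7, 2820).
So ∂z/∂E = −n_x/n_z = 0.59496 and ∂z/∂N = −n_y/n_z = −0.01053.
Intercept c from Pit 11: 381.2 − 162.43 + 1.60 = 220.38.
At (270, 17): z = 160.6 − 0.2 + 220.38 = 380.8 m.

380.8 m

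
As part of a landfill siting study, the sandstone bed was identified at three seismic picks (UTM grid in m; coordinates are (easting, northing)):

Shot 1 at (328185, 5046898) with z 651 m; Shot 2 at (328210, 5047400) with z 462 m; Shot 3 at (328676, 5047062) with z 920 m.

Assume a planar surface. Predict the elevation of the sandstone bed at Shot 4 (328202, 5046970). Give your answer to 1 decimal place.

633.1 m

Let the plane be z = a·E + b·N + c.
Shot 2−Shot 1: 25a + 502b = −189;  Shot 3−Shot 1: 491a + 164b = 269.
Solving gives a = 0.685009613, b = −0.410608048.
Then c = 651 − a·328185 − b·5046898 = 1848138.06.
At (328202, 5046970): z = 224821.5 − 2072326.5 + 1848138.06 = 633.1 m.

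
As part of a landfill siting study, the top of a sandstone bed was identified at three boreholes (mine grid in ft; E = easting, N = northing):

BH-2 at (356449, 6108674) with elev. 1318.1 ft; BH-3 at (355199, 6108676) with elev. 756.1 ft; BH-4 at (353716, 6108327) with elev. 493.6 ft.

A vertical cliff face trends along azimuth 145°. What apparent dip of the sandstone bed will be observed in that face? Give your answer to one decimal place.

Let the plane be z = a·E + b·N + c.
BH-3−BH-2: −1250a + 2b = −562;  BH-4−BH-2: −2733a − 347b = −824.5.
Solving gives a = 0.44776, b = −1.15051.
Unit vector along 145° is (sin 145°, cos 145°) = (0.5736, -0.8192).
Slope in that direction = a·(0.5736) + b·(-0.8192) = 1.19926.
Apparent dip = arctan|1.19926| = 50.2° (true dip is 51.0°, so apparent ≤ true as expected).

50.2°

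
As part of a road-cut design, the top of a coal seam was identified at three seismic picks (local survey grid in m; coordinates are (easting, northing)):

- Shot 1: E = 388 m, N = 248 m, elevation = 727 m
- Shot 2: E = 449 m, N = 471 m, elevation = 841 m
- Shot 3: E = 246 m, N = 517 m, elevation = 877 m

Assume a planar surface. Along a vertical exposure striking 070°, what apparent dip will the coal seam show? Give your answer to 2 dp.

7.17°

Let the plane be z = a·E + b·N + c.
Shot 2−Shot 1: 61a + 223b = 114;  Shot 3−Shot 1: −142a + 269b = 150.
Solving gives a = −0.05791, b = 0.52705.
Unit vector along 070° is (sin 70°, cos 70°) = (0.9397, 0.3420).
Slope in that direction = a·(0.9397) + b·(0.3420) = 0.12585.
Apparent dip = arctan|0.12585| = 7.17° (true dip is 27.9°, so apparent ≤ true as expected).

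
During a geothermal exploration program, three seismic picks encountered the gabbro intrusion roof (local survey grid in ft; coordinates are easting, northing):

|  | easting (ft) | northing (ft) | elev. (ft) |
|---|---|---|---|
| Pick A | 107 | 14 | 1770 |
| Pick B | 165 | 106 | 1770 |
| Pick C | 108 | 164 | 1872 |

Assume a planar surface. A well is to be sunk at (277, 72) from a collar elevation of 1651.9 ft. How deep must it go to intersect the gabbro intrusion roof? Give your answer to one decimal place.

27.4 ft

Let the plane be z = a·easting + b·northing + c.
Pick B−Pick A: 58a + 92b = 0;  Pick C−Pick A: 1a + 150b = 102.
Solving gives a = −1.09015, b = 0.68727.
Then c = 1770 − a·107 − b·14 = 1877.02.
At (277, 72): z_contact = −301.97 + 49.48 + 1877.02 = 1624.54 ft.
Depth below ground = 1651.9 − 1624.54 = 27.4 ft.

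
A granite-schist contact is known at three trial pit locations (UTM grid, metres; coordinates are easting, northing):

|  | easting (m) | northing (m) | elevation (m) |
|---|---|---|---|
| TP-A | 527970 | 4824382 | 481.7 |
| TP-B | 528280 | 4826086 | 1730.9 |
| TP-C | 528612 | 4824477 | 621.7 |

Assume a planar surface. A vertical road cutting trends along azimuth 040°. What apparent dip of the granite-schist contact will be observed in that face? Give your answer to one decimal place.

31.7°

Two edge vectors: TP-A→TP-B = (310, 1704, 1249.2), TP-A→TP-C = (642, 95, 140).
Normal n = (TP-A→TP-B) × (TP-A→TP-C) = (119886, 758586.4, -1064518).
So ∂z/∂easting = −n_x/n_z = 0.11262 and ∂z/∂northing = −n_y/n_z = 0.71261.
Unit vector along 040° is (sin 40°, cos 40°) = (0.6428, 0.7660).
Slope in that direction = a·(0.6428) + b·(0.7660) = 0.61828.
Apparent dip = arctan|0.61828| = 31.7° (true dip is 35.8°, so apparent ≤ true as expected).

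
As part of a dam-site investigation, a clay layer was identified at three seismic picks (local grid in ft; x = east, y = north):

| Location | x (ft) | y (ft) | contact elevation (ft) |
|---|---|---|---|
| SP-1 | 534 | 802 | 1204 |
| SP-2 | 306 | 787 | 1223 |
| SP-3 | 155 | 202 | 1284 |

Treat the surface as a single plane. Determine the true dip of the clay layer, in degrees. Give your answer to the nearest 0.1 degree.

Let the plane be z = a·x + b·y + c.
SP-2−SP-1: −228a − 15b = 19;  SP-3−SP-1: −379a − 600b = 80.
Solving gives a = −0.07779, b = −0.08419.
Gradient magnitude |∇z| = √(a² + b²) = √(0.00605 + 0.00709) = 0.11463.
True dip = arctan(0.11463) = 6.5°, dipping toward NE (azimuth ≈ 043°).

6.5°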